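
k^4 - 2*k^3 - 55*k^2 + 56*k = k*(k - 8)*(k - 1)*(k + 7)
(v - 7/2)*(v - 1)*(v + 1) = v^3 - 7*v^2/2 - v + 7/2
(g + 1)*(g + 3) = g^2 + 4*g + 3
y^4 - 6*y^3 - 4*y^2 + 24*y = y*(y - 6)*(y - 2)*(y + 2)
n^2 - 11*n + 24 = (n - 8)*(n - 3)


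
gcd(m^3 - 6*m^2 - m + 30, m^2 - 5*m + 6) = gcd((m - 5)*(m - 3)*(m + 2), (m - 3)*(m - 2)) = m - 3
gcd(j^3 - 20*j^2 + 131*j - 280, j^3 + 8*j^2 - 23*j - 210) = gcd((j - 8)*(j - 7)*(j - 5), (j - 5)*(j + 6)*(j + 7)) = j - 5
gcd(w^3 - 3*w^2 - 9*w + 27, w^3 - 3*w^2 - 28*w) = 1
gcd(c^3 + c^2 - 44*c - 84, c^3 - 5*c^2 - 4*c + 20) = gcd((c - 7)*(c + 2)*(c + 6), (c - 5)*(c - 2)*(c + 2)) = c + 2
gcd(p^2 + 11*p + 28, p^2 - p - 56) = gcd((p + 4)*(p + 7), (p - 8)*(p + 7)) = p + 7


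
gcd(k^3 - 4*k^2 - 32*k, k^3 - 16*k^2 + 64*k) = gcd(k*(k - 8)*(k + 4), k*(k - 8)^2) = k^2 - 8*k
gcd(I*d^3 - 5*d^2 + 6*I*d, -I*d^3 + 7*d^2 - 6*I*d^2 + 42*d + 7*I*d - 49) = 1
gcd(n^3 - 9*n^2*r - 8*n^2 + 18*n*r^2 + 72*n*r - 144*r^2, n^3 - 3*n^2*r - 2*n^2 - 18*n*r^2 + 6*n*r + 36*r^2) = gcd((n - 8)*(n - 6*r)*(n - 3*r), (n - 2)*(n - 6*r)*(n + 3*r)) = -n + 6*r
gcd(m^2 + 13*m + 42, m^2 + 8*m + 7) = m + 7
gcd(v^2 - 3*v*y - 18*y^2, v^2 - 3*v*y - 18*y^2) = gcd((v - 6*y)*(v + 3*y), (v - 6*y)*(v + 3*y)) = -v^2 + 3*v*y + 18*y^2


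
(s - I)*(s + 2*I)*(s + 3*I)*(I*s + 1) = I*s^4 - 3*s^3 + 3*I*s^2 - 7*s + 6*I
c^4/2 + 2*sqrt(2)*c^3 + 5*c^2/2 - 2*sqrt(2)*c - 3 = (c - 1)*(c + 3*sqrt(2))*(sqrt(2)*c/2 + 1)*(sqrt(2)*c/2 + sqrt(2)/2)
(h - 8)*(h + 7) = h^2 - h - 56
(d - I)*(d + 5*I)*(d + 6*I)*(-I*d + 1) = -I*d^4 + 11*d^3 + 29*I*d^2 + 11*d + 30*I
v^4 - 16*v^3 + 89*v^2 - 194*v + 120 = (v - 6)*(v - 5)*(v - 4)*(v - 1)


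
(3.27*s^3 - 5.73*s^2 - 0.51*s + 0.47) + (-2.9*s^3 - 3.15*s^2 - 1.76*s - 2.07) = 0.37*s^3 - 8.88*s^2 - 2.27*s - 1.6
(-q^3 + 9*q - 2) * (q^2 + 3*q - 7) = -q^5 - 3*q^4 + 16*q^3 + 25*q^2 - 69*q + 14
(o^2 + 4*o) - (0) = o^2 + 4*o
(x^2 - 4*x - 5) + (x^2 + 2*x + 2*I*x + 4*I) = 2*x^2 - 2*x + 2*I*x - 5 + 4*I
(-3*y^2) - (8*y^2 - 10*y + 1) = -11*y^2 + 10*y - 1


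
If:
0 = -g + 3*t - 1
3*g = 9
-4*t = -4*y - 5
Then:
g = 3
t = 4/3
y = 1/12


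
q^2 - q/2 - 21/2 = (q - 7/2)*(q + 3)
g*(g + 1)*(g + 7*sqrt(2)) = g^3 + g^2 + 7*sqrt(2)*g^2 + 7*sqrt(2)*g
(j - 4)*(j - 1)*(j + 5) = j^3 - 21*j + 20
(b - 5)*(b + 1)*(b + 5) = b^3 + b^2 - 25*b - 25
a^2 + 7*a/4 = a*(a + 7/4)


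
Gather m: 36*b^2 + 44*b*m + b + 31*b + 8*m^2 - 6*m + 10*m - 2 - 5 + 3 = 36*b^2 + 32*b + 8*m^2 + m*(44*b + 4) - 4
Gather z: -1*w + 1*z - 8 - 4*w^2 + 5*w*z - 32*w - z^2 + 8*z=-4*w^2 - 33*w - z^2 + z*(5*w + 9) - 8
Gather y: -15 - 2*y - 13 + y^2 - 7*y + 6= y^2 - 9*y - 22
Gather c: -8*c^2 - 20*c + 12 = -8*c^2 - 20*c + 12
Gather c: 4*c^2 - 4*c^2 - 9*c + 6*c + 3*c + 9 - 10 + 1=0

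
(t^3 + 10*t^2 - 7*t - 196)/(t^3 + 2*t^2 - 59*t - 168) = (t^2 + 3*t - 28)/(t^2 - 5*t - 24)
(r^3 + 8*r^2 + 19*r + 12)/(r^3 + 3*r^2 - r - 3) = (r + 4)/(r - 1)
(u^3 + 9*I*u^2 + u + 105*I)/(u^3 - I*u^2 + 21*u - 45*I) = (u + 7*I)/(u - 3*I)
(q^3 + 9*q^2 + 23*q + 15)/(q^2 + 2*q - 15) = (q^2 + 4*q + 3)/(q - 3)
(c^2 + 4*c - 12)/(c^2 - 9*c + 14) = (c + 6)/(c - 7)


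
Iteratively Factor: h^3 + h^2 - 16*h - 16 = (h - 4)*(h^2 + 5*h + 4) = (h - 4)*(h + 4)*(h + 1)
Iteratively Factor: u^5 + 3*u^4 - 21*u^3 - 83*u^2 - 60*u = (u + 1)*(u^4 + 2*u^3 - 23*u^2 - 60*u) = u*(u + 1)*(u^3 + 2*u^2 - 23*u - 60) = u*(u + 1)*(u + 4)*(u^2 - 2*u - 15) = u*(u + 1)*(u + 3)*(u + 4)*(u - 5)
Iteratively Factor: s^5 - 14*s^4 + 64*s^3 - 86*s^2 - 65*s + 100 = (s - 5)*(s^4 - 9*s^3 + 19*s^2 + 9*s - 20) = (s - 5)*(s - 1)*(s^3 - 8*s^2 + 11*s + 20) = (s - 5)*(s - 1)*(s + 1)*(s^2 - 9*s + 20) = (s - 5)^2*(s - 1)*(s + 1)*(s - 4)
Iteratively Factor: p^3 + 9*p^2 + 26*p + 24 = (p + 4)*(p^2 + 5*p + 6) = (p + 3)*(p + 4)*(p + 2)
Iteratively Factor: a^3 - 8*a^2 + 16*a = (a - 4)*(a^2 - 4*a) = a*(a - 4)*(a - 4)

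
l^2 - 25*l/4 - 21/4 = (l - 7)*(l + 3/4)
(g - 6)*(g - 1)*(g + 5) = g^3 - 2*g^2 - 29*g + 30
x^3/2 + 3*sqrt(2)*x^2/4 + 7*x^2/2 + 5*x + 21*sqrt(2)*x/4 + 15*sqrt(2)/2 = (x/2 + 1)*(x + 5)*(x + 3*sqrt(2)/2)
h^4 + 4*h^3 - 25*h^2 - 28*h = h*(h - 4)*(h + 1)*(h + 7)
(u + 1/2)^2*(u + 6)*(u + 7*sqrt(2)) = u^4 + 7*u^3 + 7*sqrt(2)*u^3 + 25*u^2/4 + 49*sqrt(2)*u^2 + 3*u/2 + 175*sqrt(2)*u/4 + 21*sqrt(2)/2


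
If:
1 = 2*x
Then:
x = 1/2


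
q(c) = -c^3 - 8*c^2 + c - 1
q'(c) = -3*c^2 - 16*c + 1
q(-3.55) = -60.63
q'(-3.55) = 19.99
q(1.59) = -23.65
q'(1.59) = -32.02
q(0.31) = -1.49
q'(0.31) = -4.25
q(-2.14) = -29.98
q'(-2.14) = 21.50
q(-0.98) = -8.72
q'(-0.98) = 13.80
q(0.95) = -8.13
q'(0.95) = -16.91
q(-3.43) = -58.20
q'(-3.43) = 20.59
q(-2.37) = -34.99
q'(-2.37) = 22.07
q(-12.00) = 563.00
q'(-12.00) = -239.00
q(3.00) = -97.00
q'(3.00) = -74.00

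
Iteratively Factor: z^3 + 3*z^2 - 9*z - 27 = (z + 3)*(z^2 - 9) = (z + 3)^2*(z - 3)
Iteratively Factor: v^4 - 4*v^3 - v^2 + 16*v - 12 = (v - 2)*(v^3 - 2*v^2 - 5*v + 6) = (v - 2)*(v - 1)*(v^2 - v - 6) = (v - 2)*(v - 1)*(v + 2)*(v - 3)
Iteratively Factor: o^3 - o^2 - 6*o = (o + 2)*(o^2 - 3*o) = (o - 3)*(o + 2)*(o)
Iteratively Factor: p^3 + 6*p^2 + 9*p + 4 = (p + 4)*(p^2 + 2*p + 1) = (p + 1)*(p + 4)*(p + 1)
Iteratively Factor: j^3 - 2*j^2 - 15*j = (j + 3)*(j^2 - 5*j) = (j - 5)*(j + 3)*(j)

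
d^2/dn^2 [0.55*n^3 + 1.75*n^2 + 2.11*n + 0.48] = 3.3*n + 3.5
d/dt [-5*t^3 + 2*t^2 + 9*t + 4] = -15*t^2 + 4*t + 9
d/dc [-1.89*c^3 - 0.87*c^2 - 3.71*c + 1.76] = -5.67*c^2 - 1.74*c - 3.71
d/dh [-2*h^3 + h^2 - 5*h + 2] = -6*h^2 + 2*h - 5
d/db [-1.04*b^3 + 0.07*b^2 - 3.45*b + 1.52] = -3.12*b^2 + 0.14*b - 3.45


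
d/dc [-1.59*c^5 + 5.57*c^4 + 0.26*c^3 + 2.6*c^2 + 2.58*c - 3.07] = -7.95*c^4 + 22.28*c^3 + 0.78*c^2 + 5.2*c + 2.58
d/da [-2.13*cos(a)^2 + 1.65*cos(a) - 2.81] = (4.26*cos(a) - 1.65)*sin(a)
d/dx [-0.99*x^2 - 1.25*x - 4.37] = -1.98*x - 1.25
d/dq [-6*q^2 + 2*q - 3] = 2 - 12*q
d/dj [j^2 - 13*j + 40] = 2*j - 13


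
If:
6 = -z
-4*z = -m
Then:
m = -24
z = -6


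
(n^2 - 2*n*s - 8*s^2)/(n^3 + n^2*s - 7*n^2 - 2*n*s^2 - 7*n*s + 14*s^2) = (-n + 4*s)/(-n^2 + n*s + 7*n - 7*s)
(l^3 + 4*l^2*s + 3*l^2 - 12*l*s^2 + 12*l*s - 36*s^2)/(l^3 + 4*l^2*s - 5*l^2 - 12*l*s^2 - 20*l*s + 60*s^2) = (l + 3)/(l - 5)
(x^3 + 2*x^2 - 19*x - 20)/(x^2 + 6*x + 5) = x - 4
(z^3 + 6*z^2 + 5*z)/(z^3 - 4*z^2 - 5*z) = (z + 5)/(z - 5)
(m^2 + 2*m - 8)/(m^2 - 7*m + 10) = (m + 4)/(m - 5)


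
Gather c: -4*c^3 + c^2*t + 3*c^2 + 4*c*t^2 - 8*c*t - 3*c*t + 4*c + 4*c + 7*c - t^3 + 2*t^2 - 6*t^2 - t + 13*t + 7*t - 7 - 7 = -4*c^3 + c^2*(t + 3) + c*(4*t^2 - 11*t + 15) - t^3 - 4*t^2 + 19*t - 14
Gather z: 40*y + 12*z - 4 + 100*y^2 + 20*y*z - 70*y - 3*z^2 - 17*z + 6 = 100*y^2 - 30*y - 3*z^2 + z*(20*y - 5) + 2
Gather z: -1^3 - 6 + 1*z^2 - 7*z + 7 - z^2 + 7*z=0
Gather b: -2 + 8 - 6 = 0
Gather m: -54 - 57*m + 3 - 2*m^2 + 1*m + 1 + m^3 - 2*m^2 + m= m^3 - 4*m^2 - 55*m - 50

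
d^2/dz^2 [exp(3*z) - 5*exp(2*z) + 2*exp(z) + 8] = (9*exp(2*z) - 20*exp(z) + 2)*exp(z)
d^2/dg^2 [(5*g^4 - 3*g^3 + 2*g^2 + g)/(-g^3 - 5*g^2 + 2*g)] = 2*(-152*g^3 + 165*g^2 - 87*g - 35)/(g^6 + 15*g^5 + 69*g^4 + 65*g^3 - 138*g^2 + 60*g - 8)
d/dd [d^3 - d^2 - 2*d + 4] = 3*d^2 - 2*d - 2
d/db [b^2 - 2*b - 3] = 2*b - 2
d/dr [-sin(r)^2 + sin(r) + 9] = -sin(2*r) + cos(r)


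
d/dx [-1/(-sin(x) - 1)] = -cos(x)/(sin(x) + 1)^2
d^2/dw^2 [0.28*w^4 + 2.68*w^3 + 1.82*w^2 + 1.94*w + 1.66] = 3.36*w^2 + 16.08*w + 3.64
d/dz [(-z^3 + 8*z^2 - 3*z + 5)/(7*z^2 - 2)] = (-7*z^4 + 27*z^2 - 102*z + 6)/(49*z^4 - 28*z^2 + 4)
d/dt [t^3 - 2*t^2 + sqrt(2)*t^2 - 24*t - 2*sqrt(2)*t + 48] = 3*t^2 - 4*t + 2*sqrt(2)*t - 24 - 2*sqrt(2)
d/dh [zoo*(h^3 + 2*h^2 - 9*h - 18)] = zoo*(h^2 + h + 1)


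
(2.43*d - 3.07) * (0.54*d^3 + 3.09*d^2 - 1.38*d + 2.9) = 1.3122*d^4 + 5.8509*d^3 - 12.8397*d^2 + 11.2836*d - 8.903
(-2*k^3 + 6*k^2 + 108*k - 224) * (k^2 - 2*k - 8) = -2*k^5 + 10*k^4 + 112*k^3 - 488*k^2 - 416*k + 1792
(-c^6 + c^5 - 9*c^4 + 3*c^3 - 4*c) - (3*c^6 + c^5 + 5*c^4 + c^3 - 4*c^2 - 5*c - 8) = -4*c^6 - 14*c^4 + 2*c^3 + 4*c^2 + c + 8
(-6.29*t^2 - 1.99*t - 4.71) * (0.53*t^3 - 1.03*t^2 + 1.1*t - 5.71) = -3.3337*t^5 + 5.424*t^4 - 7.3656*t^3 + 38.5782*t^2 + 6.1819*t + 26.8941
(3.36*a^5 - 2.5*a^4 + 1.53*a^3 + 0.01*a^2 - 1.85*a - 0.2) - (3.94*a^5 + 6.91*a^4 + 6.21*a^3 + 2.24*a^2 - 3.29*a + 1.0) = -0.58*a^5 - 9.41*a^4 - 4.68*a^3 - 2.23*a^2 + 1.44*a - 1.2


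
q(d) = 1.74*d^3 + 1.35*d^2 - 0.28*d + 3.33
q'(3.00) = 54.80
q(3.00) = 61.62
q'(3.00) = 54.80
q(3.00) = 61.62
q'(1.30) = 12.05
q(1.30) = 9.07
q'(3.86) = 87.92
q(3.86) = 122.44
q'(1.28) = 11.73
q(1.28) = 8.83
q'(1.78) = 21.07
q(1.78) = 16.92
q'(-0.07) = -0.44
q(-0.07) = 3.36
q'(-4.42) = 89.77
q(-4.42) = -119.31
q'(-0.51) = -0.30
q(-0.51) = 3.59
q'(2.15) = 29.65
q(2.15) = 26.26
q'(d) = 5.22*d^2 + 2.7*d - 0.28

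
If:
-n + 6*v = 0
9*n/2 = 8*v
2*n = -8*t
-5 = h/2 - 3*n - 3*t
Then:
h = -10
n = 0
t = 0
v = 0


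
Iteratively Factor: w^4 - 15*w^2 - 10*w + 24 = (w + 2)*(w^3 - 2*w^2 - 11*w + 12) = (w - 1)*(w + 2)*(w^2 - w - 12) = (w - 4)*(w - 1)*(w + 2)*(w + 3)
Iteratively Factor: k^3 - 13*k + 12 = (k - 3)*(k^2 + 3*k - 4) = (k - 3)*(k + 4)*(k - 1)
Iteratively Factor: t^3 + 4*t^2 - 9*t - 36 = (t + 4)*(t^2 - 9) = (t + 3)*(t + 4)*(t - 3)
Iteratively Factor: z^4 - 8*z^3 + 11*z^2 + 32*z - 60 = (z - 2)*(z^3 - 6*z^2 - z + 30) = (z - 2)*(z + 2)*(z^2 - 8*z + 15) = (z - 3)*(z - 2)*(z + 2)*(z - 5)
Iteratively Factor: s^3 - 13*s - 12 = (s + 1)*(s^2 - s - 12) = (s + 1)*(s + 3)*(s - 4)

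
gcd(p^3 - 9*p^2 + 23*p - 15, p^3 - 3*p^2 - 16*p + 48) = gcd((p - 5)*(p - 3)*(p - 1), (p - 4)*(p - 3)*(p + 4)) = p - 3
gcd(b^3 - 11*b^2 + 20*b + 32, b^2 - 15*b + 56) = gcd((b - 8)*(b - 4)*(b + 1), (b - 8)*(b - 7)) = b - 8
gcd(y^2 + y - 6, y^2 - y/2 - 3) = y - 2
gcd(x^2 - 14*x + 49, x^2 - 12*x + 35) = x - 7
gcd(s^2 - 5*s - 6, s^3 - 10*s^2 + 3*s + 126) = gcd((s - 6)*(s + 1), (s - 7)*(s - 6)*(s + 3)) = s - 6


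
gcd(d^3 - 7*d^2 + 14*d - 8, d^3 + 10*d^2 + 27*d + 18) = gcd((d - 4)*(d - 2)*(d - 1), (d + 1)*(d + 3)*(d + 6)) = 1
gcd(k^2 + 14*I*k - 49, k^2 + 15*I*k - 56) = k + 7*I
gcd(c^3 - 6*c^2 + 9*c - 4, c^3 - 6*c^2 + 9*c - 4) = c^3 - 6*c^2 + 9*c - 4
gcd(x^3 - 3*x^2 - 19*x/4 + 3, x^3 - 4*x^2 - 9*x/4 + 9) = x^2 - 5*x/2 - 6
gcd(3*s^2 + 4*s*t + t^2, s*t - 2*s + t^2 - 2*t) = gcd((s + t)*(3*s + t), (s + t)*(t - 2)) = s + t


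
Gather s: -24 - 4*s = -4*s - 24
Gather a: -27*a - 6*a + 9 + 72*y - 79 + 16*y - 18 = -33*a + 88*y - 88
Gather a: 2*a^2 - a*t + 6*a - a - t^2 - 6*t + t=2*a^2 + a*(5 - t) - t^2 - 5*t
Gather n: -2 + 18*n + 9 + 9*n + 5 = 27*n + 12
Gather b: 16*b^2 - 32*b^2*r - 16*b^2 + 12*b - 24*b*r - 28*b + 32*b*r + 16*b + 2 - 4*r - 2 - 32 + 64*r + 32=-32*b^2*r + 8*b*r + 60*r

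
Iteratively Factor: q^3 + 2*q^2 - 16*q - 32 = (q + 4)*(q^2 - 2*q - 8) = (q + 2)*(q + 4)*(q - 4)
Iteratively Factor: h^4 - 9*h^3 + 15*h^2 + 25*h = (h + 1)*(h^3 - 10*h^2 + 25*h) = h*(h + 1)*(h^2 - 10*h + 25) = h*(h - 5)*(h + 1)*(h - 5)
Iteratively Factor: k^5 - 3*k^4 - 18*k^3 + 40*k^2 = (k + 4)*(k^4 - 7*k^3 + 10*k^2) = k*(k + 4)*(k^3 - 7*k^2 + 10*k) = k*(k - 5)*(k + 4)*(k^2 - 2*k) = k^2*(k - 5)*(k + 4)*(k - 2)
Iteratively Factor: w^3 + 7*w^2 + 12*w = (w + 3)*(w^2 + 4*w) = w*(w + 3)*(w + 4)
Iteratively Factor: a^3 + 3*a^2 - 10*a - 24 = (a + 2)*(a^2 + a - 12) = (a - 3)*(a + 2)*(a + 4)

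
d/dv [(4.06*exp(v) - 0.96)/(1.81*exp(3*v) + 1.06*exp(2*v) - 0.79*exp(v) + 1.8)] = (-14.6972*exp(3*v) + 0.9092*exp(2*v) + 2.0352*exp(v) + 6.5496)*exp(v)/(3.2761*exp(6*v) + 3.8372*exp(5*v) - 1.7362*exp(4*v) + 4.8412*exp(3*v) + 4.4401*exp(2*v) - 2.844*exp(v) + 3.24)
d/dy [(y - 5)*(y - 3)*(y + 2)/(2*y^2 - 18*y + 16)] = (y^4 - 18*y^3 + 79*y^2 - 156*y + 262)/(2*(y^4 - 18*y^3 + 97*y^2 - 144*y + 64))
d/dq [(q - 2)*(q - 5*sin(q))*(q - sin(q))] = (2 - q)*(q - 5*sin(q))*(cos(q) - 1) + (2 - q)*(q - sin(q))*(5*cos(q) - 1) + (q - 5*sin(q))*(q - sin(q))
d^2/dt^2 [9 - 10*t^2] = -20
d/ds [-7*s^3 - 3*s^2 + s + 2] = -21*s^2 - 6*s + 1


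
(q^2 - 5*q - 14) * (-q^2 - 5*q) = -q^4 + 39*q^2 + 70*q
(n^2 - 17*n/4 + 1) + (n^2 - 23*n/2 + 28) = 2*n^2 - 63*n/4 + 29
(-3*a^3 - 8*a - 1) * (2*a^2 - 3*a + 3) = -6*a^5 + 9*a^4 - 25*a^3 + 22*a^2 - 21*a - 3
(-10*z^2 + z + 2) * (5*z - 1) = -50*z^3 + 15*z^2 + 9*z - 2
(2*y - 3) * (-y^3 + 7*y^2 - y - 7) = -2*y^4 + 17*y^3 - 23*y^2 - 11*y + 21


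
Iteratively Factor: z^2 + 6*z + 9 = (z + 3)*(z + 3)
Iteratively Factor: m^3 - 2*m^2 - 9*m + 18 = (m + 3)*(m^2 - 5*m + 6) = (m - 2)*(m + 3)*(m - 3)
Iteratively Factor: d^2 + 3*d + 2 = (d + 2)*(d + 1)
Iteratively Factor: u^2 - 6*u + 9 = (u - 3)*(u - 3)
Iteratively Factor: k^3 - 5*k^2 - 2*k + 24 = (k - 4)*(k^2 - k - 6) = (k - 4)*(k + 2)*(k - 3)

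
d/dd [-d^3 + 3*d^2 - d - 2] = -3*d^2 + 6*d - 1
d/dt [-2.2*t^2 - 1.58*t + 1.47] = -4.4*t - 1.58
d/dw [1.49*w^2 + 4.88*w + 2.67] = 2.98*w + 4.88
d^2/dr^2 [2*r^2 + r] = 4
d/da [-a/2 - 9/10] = -1/2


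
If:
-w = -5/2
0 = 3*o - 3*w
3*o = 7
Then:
No Solution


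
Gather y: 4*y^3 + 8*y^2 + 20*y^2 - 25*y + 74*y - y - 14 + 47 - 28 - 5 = 4*y^3 + 28*y^2 + 48*y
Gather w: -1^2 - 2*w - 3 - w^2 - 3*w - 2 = -w^2 - 5*w - 6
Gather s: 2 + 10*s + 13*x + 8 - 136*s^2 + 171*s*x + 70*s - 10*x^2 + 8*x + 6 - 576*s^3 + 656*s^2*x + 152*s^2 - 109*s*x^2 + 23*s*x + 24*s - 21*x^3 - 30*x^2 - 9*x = -576*s^3 + s^2*(656*x + 16) + s*(-109*x^2 + 194*x + 104) - 21*x^3 - 40*x^2 + 12*x + 16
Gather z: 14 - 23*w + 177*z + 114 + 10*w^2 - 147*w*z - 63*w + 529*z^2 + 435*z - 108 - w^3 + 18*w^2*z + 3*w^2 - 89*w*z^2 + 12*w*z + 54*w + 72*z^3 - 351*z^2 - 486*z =-w^3 + 13*w^2 - 32*w + 72*z^3 + z^2*(178 - 89*w) + z*(18*w^2 - 135*w + 126) + 20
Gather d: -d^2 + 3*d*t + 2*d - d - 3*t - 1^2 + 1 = -d^2 + d*(3*t + 1) - 3*t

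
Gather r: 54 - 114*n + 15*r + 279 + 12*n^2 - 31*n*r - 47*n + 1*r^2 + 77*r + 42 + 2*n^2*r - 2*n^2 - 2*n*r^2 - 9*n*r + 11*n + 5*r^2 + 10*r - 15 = 10*n^2 - 150*n + r^2*(6 - 2*n) + r*(2*n^2 - 40*n + 102) + 360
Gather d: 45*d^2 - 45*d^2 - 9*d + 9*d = 0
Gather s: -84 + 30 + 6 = -48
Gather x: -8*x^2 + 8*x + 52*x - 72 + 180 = -8*x^2 + 60*x + 108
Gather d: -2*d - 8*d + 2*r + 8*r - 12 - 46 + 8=-10*d + 10*r - 50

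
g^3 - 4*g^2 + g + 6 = (g - 3)*(g - 2)*(g + 1)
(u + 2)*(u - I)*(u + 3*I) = u^3 + 2*u^2 + 2*I*u^2 + 3*u + 4*I*u + 6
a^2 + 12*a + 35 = (a + 5)*(a + 7)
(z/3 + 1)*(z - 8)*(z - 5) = z^3/3 - 10*z^2/3 + z/3 + 40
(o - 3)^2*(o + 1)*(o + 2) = o^4 - 3*o^3 - 7*o^2 + 15*o + 18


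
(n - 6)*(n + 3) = n^2 - 3*n - 18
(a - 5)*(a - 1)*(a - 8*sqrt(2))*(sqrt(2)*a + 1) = sqrt(2)*a^4 - 15*a^3 - 6*sqrt(2)*a^3 - 3*sqrt(2)*a^2 + 90*a^2 - 75*a + 48*sqrt(2)*a - 40*sqrt(2)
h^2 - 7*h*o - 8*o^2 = (h - 8*o)*(h + o)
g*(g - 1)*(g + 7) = g^3 + 6*g^2 - 7*g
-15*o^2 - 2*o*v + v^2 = (-5*o + v)*(3*o + v)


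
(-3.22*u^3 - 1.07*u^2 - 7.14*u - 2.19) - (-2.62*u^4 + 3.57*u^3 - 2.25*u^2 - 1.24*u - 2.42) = 2.62*u^4 - 6.79*u^3 + 1.18*u^2 - 5.9*u + 0.23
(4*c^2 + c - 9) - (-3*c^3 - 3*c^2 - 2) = 3*c^3 + 7*c^2 + c - 7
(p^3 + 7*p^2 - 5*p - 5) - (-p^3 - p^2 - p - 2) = 2*p^3 + 8*p^2 - 4*p - 3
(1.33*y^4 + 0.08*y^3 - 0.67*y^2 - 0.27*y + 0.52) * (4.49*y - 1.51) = 5.9717*y^5 - 1.6491*y^4 - 3.1291*y^3 - 0.2006*y^2 + 2.7425*y - 0.7852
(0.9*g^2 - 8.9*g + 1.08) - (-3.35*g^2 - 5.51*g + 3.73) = 4.25*g^2 - 3.39*g - 2.65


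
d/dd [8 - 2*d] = -2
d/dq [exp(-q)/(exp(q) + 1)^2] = (-3*exp(q) - 1)*exp(-q)/(exp(q) + 1)^3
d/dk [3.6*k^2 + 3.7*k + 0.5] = 7.2*k + 3.7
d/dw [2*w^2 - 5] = 4*w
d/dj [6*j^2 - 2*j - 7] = 12*j - 2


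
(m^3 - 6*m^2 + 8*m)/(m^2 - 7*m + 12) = m*(m - 2)/(m - 3)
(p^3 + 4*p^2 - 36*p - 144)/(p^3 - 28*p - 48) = (p + 6)/(p + 2)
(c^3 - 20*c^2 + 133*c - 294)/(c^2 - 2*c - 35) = (c^2 - 13*c + 42)/(c + 5)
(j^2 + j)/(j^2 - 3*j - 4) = j/(j - 4)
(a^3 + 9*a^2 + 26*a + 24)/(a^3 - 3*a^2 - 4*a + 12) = (a^2 + 7*a + 12)/(a^2 - 5*a + 6)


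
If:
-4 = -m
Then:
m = 4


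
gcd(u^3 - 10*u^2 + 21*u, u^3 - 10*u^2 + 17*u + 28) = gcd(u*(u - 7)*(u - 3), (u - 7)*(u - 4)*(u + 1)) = u - 7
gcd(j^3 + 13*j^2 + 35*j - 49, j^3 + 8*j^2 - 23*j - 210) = j + 7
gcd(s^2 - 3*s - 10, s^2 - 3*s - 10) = s^2 - 3*s - 10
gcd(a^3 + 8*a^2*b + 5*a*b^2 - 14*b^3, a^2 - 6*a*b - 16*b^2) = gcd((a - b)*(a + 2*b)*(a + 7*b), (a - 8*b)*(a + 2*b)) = a + 2*b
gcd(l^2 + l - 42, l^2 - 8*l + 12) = l - 6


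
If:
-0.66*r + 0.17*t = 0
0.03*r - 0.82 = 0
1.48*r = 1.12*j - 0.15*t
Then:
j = 50.33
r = 27.33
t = 106.12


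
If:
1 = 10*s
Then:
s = 1/10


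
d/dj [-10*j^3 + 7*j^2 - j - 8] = -30*j^2 + 14*j - 1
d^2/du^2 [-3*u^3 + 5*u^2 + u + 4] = 10 - 18*u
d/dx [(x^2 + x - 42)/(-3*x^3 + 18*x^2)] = (x + 14)/(3*x^3)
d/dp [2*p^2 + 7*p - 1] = 4*p + 7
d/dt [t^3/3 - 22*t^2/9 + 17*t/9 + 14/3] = t^2 - 44*t/9 + 17/9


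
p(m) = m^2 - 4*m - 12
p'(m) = 2*m - 4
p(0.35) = -13.28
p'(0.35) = -3.30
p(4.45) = -10.00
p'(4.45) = 4.90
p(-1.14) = -6.14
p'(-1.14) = -6.28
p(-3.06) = 9.60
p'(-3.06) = -10.12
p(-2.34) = 2.84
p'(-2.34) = -8.68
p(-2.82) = 7.23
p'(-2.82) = -9.64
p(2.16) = -15.97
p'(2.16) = 0.32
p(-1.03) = -6.82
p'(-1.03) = -6.06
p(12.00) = 84.00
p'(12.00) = 20.00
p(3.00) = -15.00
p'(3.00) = 2.00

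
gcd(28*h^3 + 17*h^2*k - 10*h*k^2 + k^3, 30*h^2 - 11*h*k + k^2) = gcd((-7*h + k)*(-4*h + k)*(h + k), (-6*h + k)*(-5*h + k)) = 1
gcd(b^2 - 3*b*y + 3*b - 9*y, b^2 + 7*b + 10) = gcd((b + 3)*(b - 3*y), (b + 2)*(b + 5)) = 1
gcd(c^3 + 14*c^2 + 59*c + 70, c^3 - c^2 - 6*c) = c + 2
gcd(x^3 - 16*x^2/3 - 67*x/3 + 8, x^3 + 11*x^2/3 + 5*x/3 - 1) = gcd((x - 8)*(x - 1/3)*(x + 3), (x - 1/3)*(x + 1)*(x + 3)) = x^2 + 8*x/3 - 1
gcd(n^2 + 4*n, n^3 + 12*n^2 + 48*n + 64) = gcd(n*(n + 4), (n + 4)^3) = n + 4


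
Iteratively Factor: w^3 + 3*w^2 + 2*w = (w + 2)*(w^2 + w) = w*(w + 2)*(w + 1)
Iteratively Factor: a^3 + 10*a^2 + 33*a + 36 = (a + 4)*(a^2 + 6*a + 9) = (a + 3)*(a + 4)*(a + 3)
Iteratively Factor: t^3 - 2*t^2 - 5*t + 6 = (t - 1)*(t^2 - t - 6) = (t - 3)*(t - 1)*(t + 2)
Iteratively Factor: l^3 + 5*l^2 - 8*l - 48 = (l + 4)*(l^2 + l - 12) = (l - 3)*(l + 4)*(l + 4)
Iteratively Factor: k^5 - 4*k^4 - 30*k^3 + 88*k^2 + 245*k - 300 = (k + 4)*(k^4 - 8*k^3 + 2*k^2 + 80*k - 75) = (k - 5)*(k + 4)*(k^3 - 3*k^2 - 13*k + 15) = (k - 5)^2*(k + 4)*(k^2 + 2*k - 3) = (k - 5)^2*(k - 1)*(k + 4)*(k + 3)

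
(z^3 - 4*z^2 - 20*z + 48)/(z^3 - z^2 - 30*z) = (z^2 + 2*z - 8)/(z*(z + 5))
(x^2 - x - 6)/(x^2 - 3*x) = (x + 2)/x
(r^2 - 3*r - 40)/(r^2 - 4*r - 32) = (r + 5)/(r + 4)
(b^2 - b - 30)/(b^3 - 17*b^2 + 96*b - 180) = (b + 5)/(b^2 - 11*b + 30)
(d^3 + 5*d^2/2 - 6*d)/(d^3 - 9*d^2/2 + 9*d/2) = (d + 4)/(d - 3)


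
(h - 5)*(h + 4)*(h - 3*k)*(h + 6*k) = h^4 + 3*h^3*k - h^3 - 18*h^2*k^2 - 3*h^2*k - 20*h^2 + 18*h*k^2 - 60*h*k + 360*k^2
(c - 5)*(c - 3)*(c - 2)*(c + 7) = c^4 - 3*c^3 - 39*c^2 + 187*c - 210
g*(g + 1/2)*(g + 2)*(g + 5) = g^4 + 15*g^3/2 + 27*g^2/2 + 5*g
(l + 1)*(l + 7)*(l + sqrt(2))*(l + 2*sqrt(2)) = l^4 + 3*sqrt(2)*l^3 + 8*l^3 + 11*l^2 + 24*sqrt(2)*l^2 + 21*sqrt(2)*l + 32*l + 28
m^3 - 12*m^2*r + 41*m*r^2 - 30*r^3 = (m - 6*r)*(m - 5*r)*(m - r)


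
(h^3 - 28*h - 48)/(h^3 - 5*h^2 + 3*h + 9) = (h^3 - 28*h - 48)/(h^3 - 5*h^2 + 3*h + 9)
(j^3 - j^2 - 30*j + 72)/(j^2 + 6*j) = j - 7 + 12/j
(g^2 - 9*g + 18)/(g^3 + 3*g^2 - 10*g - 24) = (g - 6)/(g^2 + 6*g + 8)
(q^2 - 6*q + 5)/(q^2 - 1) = (q - 5)/(q + 1)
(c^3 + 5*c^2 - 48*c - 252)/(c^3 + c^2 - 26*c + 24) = (c^2 - c - 42)/(c^2 - 5*c + 4)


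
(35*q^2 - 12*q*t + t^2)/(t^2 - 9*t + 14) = (35*q^2 - 12*q*t + t^2)/(t^2 - 9*t + 14)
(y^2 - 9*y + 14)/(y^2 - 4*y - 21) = (y - 2)/(y + 3)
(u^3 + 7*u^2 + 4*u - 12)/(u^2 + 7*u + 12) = (u^3 + 7*u^2 + 4*u - 12)/(u^2 + 7*u + 12)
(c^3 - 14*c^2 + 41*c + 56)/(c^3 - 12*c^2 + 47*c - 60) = (c^3 - 14*c^2 + 41*c + 56)/(c^3 - 12*c^2 + 47*c - 60)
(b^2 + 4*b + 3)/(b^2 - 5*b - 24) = (b + 1)/(b - 8)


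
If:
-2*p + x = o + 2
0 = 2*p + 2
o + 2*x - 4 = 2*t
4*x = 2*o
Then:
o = 0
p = -1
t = -2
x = 0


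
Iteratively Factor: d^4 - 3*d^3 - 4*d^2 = (d)*(d^3 - 3*d^2 - 4*d) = d*(d + 1)*(d^2 - 4*d) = d^2*(d + 1)*(d - 4)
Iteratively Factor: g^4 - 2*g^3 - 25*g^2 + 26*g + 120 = (g - 5)*(g^3 + 3*g^2 - 10*g - 24) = (g - 5)*(g + 2)*(g^2 + g - 12) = (g - 5)*(g + 2)*(g + 4)*(g - 3)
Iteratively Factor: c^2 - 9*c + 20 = (c - 4)*(c - 5)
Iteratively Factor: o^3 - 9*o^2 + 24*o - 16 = (o - 4)*(o^2 - 5*o + 4) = (o - 4)*(o - 1)*(o - 4)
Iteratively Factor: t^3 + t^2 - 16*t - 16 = (t + 4)*(t^2 - 3*t - 4) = (t - 4)*(t + 4)*(t + 1)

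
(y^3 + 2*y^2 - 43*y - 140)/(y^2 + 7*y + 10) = (y^2 - 3*y - 28)/(y + 2)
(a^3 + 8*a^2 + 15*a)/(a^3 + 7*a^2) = (a^2 + 8*a + 15)/(a*(a + 7))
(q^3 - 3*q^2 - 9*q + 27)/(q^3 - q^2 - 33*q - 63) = (q^2 - 6*q + 9)/(q^2 - 4*q - 21)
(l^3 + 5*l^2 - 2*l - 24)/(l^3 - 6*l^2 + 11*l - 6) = (l^2 + 7*l + 12)/(l^2 - 4*l + 3)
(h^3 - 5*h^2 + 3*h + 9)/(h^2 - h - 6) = (h^2 - 2*h - 3)/(h + 2)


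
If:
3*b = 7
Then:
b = 7/3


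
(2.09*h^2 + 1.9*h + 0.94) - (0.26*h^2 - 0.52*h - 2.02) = 1.83*h^2 + 2.42*h + 2.96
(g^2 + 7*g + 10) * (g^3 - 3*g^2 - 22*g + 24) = g^5 + 4*g^4 - 33*g^3 - 160*g^2 - 52*g + 240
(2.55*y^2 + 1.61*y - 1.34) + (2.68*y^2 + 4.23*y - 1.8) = 5.23*y^2 + 5.84*y - 3.14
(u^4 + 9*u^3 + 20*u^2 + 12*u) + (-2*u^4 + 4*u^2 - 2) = -u^4 + 9*u^3 + 24*u^2 + 12*u - 2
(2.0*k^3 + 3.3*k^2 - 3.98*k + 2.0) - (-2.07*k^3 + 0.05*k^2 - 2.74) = 4.07*k^3 + 3.25*k^2 - 3.98*k + 4.74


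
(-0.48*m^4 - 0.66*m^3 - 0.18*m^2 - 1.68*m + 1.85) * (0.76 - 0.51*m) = 0.2448*m^5 - 0.0282*m^4 - 0.4098*m^3 + 0.72*m^2 - 2.2203*m + 1.406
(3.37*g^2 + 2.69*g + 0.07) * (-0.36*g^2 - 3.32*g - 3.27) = -1.2132*g^4 - 12.1568*g^3 - 19.9759*g^2 - 9.0287*g - 0.2289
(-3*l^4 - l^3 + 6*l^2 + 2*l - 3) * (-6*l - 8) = 18*l^5 + 30*l^4 - 28*l^3 - 60*l^2 + 2*l + 24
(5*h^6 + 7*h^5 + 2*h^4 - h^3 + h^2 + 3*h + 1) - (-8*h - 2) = 5*h^6 + 7*h^5 + 2*h^4 - h^3 + h^2 + 11*h + 3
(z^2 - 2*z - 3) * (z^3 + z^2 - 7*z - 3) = z^5 - z^4 - 12*z^3 + 8*z^2 + 27*z + 9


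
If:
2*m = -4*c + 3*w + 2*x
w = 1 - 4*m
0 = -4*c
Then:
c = 0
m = x/7 + 3/14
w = 1/7 - 4*x/7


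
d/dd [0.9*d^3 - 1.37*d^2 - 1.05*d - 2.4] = 2.7*d^2 - 2.74*d - 1.05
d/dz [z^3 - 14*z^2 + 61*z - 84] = 3*z^2 - 28*z + 61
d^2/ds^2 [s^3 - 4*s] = 6*s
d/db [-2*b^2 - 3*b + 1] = -4*b - 3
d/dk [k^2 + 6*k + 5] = 2*k + 6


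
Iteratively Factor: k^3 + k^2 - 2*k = (k - 1)*(k^2 + 2*k) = k*(k - 1)*(k + 2)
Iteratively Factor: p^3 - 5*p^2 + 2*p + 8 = (p - 2)*(p^2 - 3*p - 4) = (p - 2)*(p + 1)*(p - 4)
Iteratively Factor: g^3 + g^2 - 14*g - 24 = (g + 2)*(g^2 - g - 12) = (g - 4)*(g + 2)*(g + 3)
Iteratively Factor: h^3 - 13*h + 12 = (h - 3)*(h^2 + 3*h - 4) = (h - 3)*(h - 1)*(h + 4)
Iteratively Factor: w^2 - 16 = (w + 4)*(w - 4)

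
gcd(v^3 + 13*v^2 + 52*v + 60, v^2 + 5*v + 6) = v + 2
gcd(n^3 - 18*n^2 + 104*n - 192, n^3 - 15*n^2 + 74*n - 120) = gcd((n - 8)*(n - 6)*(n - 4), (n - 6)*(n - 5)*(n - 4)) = n^2 - 10*n + 24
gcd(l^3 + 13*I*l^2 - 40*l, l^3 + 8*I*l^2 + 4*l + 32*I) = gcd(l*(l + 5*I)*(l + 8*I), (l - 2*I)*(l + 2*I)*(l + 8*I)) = l + 8*I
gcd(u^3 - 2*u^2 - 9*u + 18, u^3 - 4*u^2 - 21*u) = u + 3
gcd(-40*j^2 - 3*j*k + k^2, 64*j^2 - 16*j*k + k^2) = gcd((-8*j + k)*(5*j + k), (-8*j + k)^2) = 8*j - k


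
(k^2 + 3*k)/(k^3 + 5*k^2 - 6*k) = (k + 3)/(k^2 + 5*k - 6)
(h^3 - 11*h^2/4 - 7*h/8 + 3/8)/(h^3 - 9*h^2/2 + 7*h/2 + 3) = (h - 1/4)/(h - 2)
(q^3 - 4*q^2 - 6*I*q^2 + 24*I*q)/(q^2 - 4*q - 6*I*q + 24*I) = q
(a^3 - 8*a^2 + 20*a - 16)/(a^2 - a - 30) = (-a^3 + 8*a^2 - 20*a + 16)/(-a^2 + a + 30)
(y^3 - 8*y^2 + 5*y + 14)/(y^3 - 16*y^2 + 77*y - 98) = (y + 1)/(y - 7)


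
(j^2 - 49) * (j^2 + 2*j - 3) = j^4 + 2*j^3 - 52*j^2 - 98*j + 147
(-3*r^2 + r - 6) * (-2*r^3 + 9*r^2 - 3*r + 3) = 6*r^5 - 29*r^4 + 30*r^3 - 66*r^2 + 21*r - 18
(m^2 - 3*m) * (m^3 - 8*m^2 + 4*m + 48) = m^5 - 11*m^4 + 28*m^3 + 36*m^2 - 144*m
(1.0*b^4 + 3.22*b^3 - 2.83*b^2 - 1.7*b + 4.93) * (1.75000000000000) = 1.75*b^4 + 5.635*b^3 - 4.9525*b^2 - 2.975*b + 8.6275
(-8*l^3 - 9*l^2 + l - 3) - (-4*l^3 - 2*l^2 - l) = -4*l^3 - 7*l^2 + 2*l - 3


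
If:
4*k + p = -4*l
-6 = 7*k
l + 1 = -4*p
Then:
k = -6/7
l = 103/105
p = -52/105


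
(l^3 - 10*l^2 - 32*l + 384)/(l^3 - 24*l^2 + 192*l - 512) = (l + 6)/(l - 8)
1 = 1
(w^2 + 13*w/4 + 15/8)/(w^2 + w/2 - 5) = (w + 3/4)/(w - 2)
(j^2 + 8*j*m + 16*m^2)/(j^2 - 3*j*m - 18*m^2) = (j^2 + 8*j*m + 16*m^2)/(j^2 - 3*j*m - 18*m^2)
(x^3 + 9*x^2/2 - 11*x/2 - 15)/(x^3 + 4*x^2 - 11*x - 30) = (x^2 - x/2 - 3)/(x^2 - x - 6)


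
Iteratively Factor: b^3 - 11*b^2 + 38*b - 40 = (b - 4)*(b^2 - 7*b + 10) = (b - 5)*(b - 4)*(b - 2)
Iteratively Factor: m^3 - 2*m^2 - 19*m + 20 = (m - 5)*(m^2 + 3*m - 4) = (m - 5)*(m + 4)*(m - 1)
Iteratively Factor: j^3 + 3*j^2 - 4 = (j + 2)*(j^2 + j - 2) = (j - 1)*(j + 2)*(j + 2)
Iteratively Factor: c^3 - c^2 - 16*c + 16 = (c + 4)*(c^2 - 5*c + 4) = (c - 1)*(c + 4)*(c - 4)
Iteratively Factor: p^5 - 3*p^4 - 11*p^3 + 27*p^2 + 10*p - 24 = (p - 1)*(p^4 - 2*p^3 - 13*p^2 + 14*p + 24) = (p - 1)*(p + 1)*(p^3 - 3*p^2 - 10*p + 24) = (p - 2)*(p - 1)*(p + 1)*(p^2 - p - 12) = (p - 4)*(p - 2)*(p - 1)*(p + 1)*(p + 3)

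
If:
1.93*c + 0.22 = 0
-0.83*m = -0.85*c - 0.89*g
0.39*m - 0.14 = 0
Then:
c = -0.11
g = 0.44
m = 0.36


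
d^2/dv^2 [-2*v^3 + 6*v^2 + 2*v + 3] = 12 - 12*v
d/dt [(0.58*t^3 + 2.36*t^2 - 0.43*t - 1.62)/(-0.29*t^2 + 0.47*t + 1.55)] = (-0.1682*t^4 + 0.5452*t^3 + 3.6815*t^2 + 6.3764*t + 0.0949)/(0.0841*t^4 - 0.2726*t^3 - 0.6781*t^2 + 1.457*t + 2.4025)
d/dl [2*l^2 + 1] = 4*l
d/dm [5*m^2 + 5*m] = 10*m + 5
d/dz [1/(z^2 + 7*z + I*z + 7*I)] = (-2*z - 7 - I)/(z^2 + 7*z + I*z + 7*I)^2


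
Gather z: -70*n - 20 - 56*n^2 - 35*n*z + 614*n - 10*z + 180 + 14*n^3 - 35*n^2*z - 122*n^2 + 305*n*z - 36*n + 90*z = 14*n^3 - 178*n^2 + 508*n + z*(-35*n^2 + 270*n + 80) + 160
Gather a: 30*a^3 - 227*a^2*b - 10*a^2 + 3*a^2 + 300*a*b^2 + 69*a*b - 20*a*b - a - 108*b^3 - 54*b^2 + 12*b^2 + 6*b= 30*a^3 + a^2*(-227*b - 7) + a*(300*b^2 + 49*b - 1) - 108*b^3 - 42*b^2 + 6*b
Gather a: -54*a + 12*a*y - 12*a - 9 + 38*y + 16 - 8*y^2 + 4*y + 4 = a*(12*y - 66) - 8*y^2 + 42*y + 11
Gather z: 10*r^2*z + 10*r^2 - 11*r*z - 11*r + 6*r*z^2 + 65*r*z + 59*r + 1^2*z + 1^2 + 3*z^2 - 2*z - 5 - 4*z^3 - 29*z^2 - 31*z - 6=10*r^2 + 48*r - 4*z^3 + z^2*(6*r - 26) + z*(10*r^2 + 54*r - 32) - 10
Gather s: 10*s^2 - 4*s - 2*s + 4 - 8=10*s^2 - 6*s - 4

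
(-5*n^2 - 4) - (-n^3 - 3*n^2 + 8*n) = n^3 - 2*n^2 - 8*n - 4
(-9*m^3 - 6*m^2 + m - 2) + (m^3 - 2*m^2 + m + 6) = -8*m^3 - 8*m^2 + 2*m + 4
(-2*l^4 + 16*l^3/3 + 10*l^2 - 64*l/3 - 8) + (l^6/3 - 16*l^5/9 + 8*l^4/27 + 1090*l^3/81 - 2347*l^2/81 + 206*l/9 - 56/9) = l^6/3 - 16*l^5/9 - 46*l^4/27 + 1522*l^3/81 - 1537*l^2/81 + 14*l/9 - 128/9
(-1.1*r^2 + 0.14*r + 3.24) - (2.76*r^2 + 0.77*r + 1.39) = -3.86*r^2 - 0.63*r + 1.85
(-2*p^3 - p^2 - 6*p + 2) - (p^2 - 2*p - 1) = -2*p^3 - 2*p^2 - 4*p + 3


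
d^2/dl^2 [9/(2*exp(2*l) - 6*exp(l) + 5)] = 18*((3 - 4*exp(l))*(2*exp(2*l) - 6*exp(l) + 5) + 4*(2*exp(l) - 3)^2*exp(l))*exp(l)/(2*exp(2*l) - 6*exp(l) + 5)^3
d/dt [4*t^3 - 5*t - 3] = 12*t^2 - 5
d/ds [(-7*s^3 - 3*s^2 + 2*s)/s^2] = -7 - 2/s^2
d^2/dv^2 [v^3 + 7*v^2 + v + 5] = 6*v + 14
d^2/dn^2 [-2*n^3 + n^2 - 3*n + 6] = 2 - 12*n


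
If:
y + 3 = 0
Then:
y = -3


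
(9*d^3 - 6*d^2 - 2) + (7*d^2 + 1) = 9*d^3 + d^2 - 1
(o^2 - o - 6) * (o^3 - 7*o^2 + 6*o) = o^5 - 8*o^4 + 7*o^3 + 36*o^2 - 36*o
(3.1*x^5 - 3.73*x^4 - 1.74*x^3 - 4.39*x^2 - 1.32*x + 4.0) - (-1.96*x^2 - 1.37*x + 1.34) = 3.1*x^5 - 3.73*x^4 - 1.74*x^3 - 2.43*x^2 + 0.05*x + 2.66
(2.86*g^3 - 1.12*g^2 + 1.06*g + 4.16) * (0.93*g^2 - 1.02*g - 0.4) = 2.6598*g^5 - 3.9588*g^4 + 0.9842*g^3 + 3.2356*g^2 - 4.6672*g - 1.664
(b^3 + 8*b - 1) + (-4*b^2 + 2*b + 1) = b^3 - 4*b^2 + 10*b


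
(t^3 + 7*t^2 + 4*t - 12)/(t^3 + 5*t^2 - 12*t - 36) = (t - 1)/(t - 3)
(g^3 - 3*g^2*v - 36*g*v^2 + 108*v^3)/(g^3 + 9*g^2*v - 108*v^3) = (g - 6*v)/(g + 6*v)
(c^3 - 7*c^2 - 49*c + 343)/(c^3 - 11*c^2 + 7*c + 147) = (c + 7)/(c + 3)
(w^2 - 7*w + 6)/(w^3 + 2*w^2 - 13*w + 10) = (w - 6)/(w^2 + 3*w - 10)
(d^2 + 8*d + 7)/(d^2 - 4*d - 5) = (d + 7)/(d - 5)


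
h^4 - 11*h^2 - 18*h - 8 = (h - 4)*(h + 1)^2*(h + 2)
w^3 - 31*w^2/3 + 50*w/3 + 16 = (w - 8)*(w - 3)*(w + 2/3)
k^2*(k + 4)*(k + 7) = k^4 + 11*k^3 + 28*k^2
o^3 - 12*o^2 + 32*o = o*(o - 8)*(o - 4)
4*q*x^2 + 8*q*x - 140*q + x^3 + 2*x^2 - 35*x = (4*q + x)*(x - 5)*(x + 7)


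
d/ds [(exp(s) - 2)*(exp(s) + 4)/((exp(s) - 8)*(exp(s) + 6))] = 4*(-exp(2*s) - 20*exp(s) - 28)*exp(s)/(exp(4*s) - 4*exp(3*s) - 92*exp(2*s) + 192*exp(s) + 2304)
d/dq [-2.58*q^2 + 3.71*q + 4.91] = 3.71 - 5.16*q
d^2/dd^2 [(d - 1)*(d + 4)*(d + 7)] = 6*d + 20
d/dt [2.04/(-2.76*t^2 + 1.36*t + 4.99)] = (11.2608*t - 2.7744)/(-2.76*t^2 + 1.36*t + 4.99)^2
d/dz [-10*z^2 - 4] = -20*z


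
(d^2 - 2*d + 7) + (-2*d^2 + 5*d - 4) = -d^2 + 3*d + 3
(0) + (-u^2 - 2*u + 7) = -u^2 - 2*u + 7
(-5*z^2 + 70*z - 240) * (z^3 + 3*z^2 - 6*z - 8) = -5*z^5 + 55*z^4 - 1100*z^2 + 880*z + 1920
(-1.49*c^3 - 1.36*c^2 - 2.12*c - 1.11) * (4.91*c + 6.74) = -7.3159*c^4 - 16.7202*c^3 - 19.5756*c^2 - 19.7389*c - 7.4814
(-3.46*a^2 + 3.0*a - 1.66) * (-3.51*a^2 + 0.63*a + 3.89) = 12.1446*a^4 - 12.7098*a^3 - 5.7428*a^2 + 10.6242*a - 6.4574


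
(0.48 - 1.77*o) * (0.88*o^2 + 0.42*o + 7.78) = -1.5576*o^3 - 0.321*o^2 - 13.569*o + 3.7344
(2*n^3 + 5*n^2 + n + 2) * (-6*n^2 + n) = -12*n^5 - 28*n^4 - n^3 - 11*n^2 + 2*n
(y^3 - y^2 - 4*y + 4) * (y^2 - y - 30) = y^5 - 2*y^4 - 33*y^3 + 38*y^2 + 116*y - 120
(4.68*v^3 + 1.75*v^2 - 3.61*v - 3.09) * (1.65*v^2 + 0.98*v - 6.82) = 7.722*v^5 + 7.4739*v^4 - 36.1591*v^3 - 20.5713*v^2 + 21.592*v + 21.0738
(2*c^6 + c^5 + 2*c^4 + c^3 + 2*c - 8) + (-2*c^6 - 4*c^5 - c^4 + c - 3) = -3*c^5 + c^4 + c^3 + 3*c - 11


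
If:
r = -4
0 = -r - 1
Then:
No Solution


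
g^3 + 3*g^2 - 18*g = g*(g - 3)*(g + 6)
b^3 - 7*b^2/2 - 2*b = b*(b - 4)*(b + 1/2)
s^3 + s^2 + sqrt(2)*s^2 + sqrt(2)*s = s*(s + 1)*(s + sqrt(2))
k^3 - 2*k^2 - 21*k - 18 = (k - 6)*(k + 1)*(k + 3)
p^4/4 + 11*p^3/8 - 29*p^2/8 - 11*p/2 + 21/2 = (p/4 + 1/2)*(p - 2)*(p - 3/2)*(p + 7)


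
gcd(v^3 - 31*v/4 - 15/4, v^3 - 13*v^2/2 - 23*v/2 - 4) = v + 1/2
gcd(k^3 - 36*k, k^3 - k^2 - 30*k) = k^2 - 6*k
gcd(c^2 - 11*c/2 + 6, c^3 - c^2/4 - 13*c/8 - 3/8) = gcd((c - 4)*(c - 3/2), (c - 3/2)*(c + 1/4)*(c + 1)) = c - 3/2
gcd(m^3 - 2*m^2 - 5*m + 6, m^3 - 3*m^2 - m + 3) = m^2 - 4*m + 3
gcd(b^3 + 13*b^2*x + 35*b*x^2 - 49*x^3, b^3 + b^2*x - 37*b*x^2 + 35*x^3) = -b^2 - 6*b*x + 7*x^2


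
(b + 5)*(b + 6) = b^2 + 11*b + 30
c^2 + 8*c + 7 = (c + 1)*(c + 7)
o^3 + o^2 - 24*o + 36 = (o - 3)*(o - 2)*(o + 6)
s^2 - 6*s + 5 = (s - 5)*(s - 1)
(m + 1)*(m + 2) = m^2 + 3*m + 2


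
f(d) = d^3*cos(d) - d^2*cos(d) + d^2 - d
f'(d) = -d^3*sin(d) + d^2*sin(d) + 3*d^2*cos(d) - 2*d*cos(d) + 2*d - 1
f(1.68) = 0.93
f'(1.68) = -0.10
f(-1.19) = 1.45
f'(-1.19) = -3.80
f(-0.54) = 0.45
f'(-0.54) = -0.63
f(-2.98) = 46.74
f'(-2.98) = -44.82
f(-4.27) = 63.64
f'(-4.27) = 50.22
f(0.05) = -0.05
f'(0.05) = -0.99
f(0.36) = -0.31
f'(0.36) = -0.56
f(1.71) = 0.93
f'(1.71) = -0.38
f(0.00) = 0.00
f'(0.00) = -1.00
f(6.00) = 202.83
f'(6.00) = 153.47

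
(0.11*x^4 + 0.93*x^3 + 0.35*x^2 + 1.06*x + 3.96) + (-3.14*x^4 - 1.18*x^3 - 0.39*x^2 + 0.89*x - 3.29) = -3.03*x^4 - 0.25*x^3 - 0.04*x^2 + 1.95*x + 0.67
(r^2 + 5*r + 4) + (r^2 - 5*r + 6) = 2*r^2 + 10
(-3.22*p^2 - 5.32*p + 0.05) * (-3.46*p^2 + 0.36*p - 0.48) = 11.1412*p^4 + 17.248*p^3 - 0.5426*p^2 + 2.5716*p - 0.024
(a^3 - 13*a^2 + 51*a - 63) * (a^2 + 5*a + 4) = a^5 - 8*a^4 - 10*a^3 + 140*a^2 - 111*a - 252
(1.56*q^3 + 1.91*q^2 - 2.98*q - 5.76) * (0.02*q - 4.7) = 0.0312*q^4 - 7.2938*q^3 - 9.0366*q^2 + 13.8908*q + 27.072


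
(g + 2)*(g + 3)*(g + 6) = g^3 + 11*g^2 + 36*g + 36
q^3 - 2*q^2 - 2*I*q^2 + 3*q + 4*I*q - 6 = (q - 2)*(q - 3*I)*(q + I)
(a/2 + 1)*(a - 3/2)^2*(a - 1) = a^4/2 - a^3 - 11*a^2/8 + 33*a/8 - 9/4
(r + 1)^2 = r^2 + 2*r + 1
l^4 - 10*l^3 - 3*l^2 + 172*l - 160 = (l - 8)*(l - 5)*(l - 1)*(l + 4)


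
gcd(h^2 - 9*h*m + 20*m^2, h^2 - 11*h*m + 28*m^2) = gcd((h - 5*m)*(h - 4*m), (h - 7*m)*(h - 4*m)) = h - 4*m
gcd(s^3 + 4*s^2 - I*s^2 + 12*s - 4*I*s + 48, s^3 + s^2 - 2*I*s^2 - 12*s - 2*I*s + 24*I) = s + 4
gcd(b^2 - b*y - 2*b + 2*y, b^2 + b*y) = 1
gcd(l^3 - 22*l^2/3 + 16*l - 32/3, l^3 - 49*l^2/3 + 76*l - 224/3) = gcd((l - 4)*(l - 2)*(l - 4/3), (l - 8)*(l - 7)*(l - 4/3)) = l - 4/3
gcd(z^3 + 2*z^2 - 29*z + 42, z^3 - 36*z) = 1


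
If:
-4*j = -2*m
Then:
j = m/2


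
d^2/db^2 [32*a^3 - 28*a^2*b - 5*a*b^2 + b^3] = -10*a + 6*b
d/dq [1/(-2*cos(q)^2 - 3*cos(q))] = -(4*cos(q) + 3)*sin(q)/((2*cos(q) + 3)^2*cos(q)^2)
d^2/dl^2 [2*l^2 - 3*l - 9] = 4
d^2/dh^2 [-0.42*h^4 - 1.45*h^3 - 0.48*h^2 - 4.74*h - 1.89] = -5.04*h^2 - 8.7*h - 0.96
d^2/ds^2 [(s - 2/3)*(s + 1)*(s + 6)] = 6*s + 38/3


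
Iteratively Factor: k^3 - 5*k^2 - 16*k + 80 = (k + 4)*(k^2 - 9*k + 20) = (k - 5)*(k + 4)*(k - 4)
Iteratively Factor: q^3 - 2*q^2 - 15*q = (q + 3)*(q^2 - 5*q) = q*(q + 3)*(q - 5)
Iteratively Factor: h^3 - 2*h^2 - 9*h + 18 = (h - 2)*(h^2 - 9) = (h - 2)*(h + 3)*(h - 3)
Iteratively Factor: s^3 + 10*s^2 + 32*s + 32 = (s + 2)*(s^2 + 8*s + 16) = (s + 2)*(s + 4)*(s + 4)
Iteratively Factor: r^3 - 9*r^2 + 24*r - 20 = (r - 5)*(r^2 - 4*r + 4) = (r - 5)*(r - 2)*(r - 2)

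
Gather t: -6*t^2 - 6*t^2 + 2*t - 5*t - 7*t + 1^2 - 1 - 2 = -12*t^2 - 10*t - 2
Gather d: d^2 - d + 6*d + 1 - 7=d^2 + 5*d - 6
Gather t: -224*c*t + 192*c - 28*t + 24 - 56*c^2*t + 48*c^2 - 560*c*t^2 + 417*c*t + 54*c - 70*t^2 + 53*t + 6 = 48*c^2 + 246*c + t^2*(-560*c - 70) + t*(-56*c^2 + 193*c + 25) + 30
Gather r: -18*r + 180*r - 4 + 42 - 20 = 162*r + 18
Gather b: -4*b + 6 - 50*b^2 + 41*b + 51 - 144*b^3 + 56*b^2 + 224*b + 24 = -144*b^3 + 6*b^2 + 261*b + 81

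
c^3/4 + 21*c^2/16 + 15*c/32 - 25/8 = (c/4 + 1)*(c - 5/4)*(c + 5/2)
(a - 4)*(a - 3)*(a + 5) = a^3 - 2*a^2 - 23*a + 60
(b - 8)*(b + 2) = b^2 - 6*b - 16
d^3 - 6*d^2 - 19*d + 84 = (d - 7)*(d - 3)*(d + 4)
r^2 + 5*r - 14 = (r - 2)*(r + 7)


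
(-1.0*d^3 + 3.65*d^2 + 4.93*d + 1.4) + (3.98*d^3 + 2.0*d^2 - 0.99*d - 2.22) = 2.98*d^3 + 5.65*d^2 + 3.94*d - 0.82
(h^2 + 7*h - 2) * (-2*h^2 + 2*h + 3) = -2*h^4 - 12*h^3 + 21*h^2 + 17*h - 6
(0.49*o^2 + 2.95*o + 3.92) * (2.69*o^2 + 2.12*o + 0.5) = 1.3181*o^4 + 8.9743*o^3 + 17.0438*o^2 + 9.7854*o + 1.96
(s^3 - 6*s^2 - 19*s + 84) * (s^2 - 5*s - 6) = s^5 - 11*s^4 + 5*s^3 + 215*s^2 - 306*s - 504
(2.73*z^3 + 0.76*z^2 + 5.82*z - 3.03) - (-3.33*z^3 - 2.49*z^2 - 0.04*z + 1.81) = 6.06*z^3 + 3.25*z^2 + 5.86*z - 4.84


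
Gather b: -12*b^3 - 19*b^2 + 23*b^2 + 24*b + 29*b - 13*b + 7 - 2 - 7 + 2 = -12*b^3 + 4*b^2 + 40*b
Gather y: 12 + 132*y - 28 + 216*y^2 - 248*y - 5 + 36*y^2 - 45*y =252*y^2 - 161*y - 21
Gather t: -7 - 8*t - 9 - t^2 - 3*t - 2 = -t^2 - 11*t - 18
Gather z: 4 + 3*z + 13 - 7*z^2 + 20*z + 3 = -7*z^2 + 23*z + 20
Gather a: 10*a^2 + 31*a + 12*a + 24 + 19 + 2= 10*a^2 + 43*a + 45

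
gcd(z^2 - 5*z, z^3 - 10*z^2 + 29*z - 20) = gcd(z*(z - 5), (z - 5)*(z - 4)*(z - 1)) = z - 5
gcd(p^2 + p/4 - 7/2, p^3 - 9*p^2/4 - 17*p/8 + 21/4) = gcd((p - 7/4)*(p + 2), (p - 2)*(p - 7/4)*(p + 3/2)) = p - 7/4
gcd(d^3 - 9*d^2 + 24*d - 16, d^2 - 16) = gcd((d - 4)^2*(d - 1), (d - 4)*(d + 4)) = d - 4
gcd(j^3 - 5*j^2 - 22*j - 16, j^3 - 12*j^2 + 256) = j - 8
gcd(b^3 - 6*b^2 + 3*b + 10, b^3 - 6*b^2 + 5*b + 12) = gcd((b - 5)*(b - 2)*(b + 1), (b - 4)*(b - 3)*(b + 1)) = b + 1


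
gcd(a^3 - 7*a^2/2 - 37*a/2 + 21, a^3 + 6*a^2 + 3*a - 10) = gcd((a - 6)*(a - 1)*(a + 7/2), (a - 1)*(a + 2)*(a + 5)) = a - 1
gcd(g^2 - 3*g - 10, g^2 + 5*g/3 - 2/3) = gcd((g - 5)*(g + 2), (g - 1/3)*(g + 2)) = g + 2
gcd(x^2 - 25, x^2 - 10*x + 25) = x - 5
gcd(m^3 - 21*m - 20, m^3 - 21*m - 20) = m^3 - 21*m - 20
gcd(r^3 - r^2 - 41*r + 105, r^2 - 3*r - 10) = r - 5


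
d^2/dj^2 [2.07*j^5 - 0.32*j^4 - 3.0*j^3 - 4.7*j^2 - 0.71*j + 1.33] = 41.4*j^3 - 3.84*j^2 - 18.0*j - 9.4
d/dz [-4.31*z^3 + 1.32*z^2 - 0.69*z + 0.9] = -12.93*z^2 + 2.64*z - 0.69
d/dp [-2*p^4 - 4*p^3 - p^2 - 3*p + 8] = -8*p^3 - 12*p^2 - 2*p - 3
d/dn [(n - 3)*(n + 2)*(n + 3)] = 3*n^2 + 4*n - 9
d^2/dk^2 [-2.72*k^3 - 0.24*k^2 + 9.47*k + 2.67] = -16.32*k - 0.48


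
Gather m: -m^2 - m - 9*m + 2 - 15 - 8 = -m^2 - 10*m - 21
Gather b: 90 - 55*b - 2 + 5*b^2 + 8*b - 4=5*b^2 - 47*b + 84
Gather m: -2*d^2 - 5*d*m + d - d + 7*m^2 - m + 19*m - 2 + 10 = -2*d^2 + 7*m^2 + m*(18 - 5*d) + 8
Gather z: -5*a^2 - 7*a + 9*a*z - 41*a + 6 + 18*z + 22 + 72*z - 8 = -5*a^2 - 48*a + z*(9*a + 90) + 20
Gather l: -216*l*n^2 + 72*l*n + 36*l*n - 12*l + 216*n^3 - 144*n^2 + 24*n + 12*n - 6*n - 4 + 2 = l*(-216*n^2 + 108*n - 12) + 216*n^3 - 144*n^2 + 30*n - 2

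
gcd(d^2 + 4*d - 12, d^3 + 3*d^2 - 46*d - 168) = d + 6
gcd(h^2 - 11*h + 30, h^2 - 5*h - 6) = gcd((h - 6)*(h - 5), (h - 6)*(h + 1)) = h - 6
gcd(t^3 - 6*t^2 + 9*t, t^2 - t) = t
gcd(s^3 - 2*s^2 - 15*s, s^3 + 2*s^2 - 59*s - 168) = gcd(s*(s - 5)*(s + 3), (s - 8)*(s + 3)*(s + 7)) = s + 3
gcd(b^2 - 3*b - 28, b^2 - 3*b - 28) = b^2 - 3*b - 28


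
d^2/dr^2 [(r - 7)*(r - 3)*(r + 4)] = 6*r - 12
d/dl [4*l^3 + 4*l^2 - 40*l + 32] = 12*l^2 + 8*l - 40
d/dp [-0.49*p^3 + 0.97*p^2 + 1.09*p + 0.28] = -1.47*p^2 + 1.94*p + 1.09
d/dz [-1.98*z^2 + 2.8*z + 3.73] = 2.8 - 3.96*z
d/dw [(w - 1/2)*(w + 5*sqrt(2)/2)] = 2*w - 1/2 + 5*sqrt(2)/2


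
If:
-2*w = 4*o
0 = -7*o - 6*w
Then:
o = 0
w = 0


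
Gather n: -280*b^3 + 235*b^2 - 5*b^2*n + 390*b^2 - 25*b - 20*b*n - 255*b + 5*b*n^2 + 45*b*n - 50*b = -280*b^3 + 625*b^2 + 5*b*n^2 - 330*b + n*(-5*b^2 + 25*b)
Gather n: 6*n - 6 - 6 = 6*n - 12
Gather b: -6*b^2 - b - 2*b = -6*b^2 - 3*b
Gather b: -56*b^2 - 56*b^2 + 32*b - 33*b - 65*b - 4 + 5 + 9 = -112*b^2 - 66*b + 10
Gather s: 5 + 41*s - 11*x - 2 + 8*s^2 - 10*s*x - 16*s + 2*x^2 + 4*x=8*s^2 + s*(25 - 10*x) + 2*x^2 - 7*x + 3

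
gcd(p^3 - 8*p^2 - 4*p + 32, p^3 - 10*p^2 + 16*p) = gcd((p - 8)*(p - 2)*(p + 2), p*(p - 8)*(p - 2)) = p^2 - 10*p + 16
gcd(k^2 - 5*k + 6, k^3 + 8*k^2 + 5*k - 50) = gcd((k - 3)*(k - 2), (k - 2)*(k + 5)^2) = k - 2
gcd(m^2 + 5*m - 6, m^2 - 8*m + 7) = m - 1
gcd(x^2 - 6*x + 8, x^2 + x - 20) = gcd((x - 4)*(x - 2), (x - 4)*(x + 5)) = x - 4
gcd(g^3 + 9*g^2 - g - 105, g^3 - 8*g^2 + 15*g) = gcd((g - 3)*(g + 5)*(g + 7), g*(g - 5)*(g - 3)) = g - 3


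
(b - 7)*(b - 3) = b^2 - 10*b + 21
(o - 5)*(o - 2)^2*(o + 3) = o^4 - 6*o^3 - 3*o^2 + 52*o - 60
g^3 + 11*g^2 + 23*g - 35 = (g - 1)*(g + 5)*(g + 7)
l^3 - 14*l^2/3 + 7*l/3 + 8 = (l - 3)*(l - 8/3)*(l + 1)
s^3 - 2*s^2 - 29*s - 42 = (s - 7)*(s + 2)*(s + 3)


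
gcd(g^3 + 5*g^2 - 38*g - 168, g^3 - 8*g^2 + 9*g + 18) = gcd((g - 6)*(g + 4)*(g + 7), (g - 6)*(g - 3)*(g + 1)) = g - 6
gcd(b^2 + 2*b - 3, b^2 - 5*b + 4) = b - 1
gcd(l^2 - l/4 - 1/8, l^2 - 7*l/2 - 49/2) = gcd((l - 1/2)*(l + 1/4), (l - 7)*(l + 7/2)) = 1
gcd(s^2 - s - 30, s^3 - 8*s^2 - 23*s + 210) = s^2 - s - 30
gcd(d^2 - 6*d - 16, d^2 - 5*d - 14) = d + 2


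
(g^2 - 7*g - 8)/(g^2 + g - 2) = (g^2 - 7*g - 8)/(g^2 + g - 2)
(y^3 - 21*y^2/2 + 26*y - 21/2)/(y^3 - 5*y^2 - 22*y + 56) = (2*y^2 - 7*y + 3)/(2*(y^2 + 2*y - 8))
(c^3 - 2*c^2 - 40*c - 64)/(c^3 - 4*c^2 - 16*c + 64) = (c^2 - 6*c - 16)/(c^2 - 8*c + 16)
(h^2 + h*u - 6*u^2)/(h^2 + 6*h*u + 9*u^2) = (h - 2*u)/(h + 3*u)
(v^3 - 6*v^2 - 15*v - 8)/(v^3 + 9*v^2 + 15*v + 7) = (v - 8)/(v + 7)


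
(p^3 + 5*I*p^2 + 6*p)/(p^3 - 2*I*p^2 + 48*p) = (p - I)/(p - 8*I)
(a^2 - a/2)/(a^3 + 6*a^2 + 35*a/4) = 2*(2*a - 1)/(4*a^2 + 24*a + 35)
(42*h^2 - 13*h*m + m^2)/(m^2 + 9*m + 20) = (42*h^2 - 13*h*m + m^2)/(m^2 + 9*m + 20)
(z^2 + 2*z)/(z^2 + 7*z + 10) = z/(z + 5)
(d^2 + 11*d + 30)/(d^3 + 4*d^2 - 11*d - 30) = (d + 6)/(d^2 - d - 6)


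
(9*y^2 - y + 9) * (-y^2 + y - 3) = -9*y^4 + 10*y^3 - 37*y^2 + 12*y - 27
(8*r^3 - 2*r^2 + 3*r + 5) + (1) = 8*r^3 - 2*r^2 + 3*r + 6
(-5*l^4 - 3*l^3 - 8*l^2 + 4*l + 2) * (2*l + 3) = -10*l^5 - 21*l^4 - 25*l^3 - 16*l^2 + 16*l + 6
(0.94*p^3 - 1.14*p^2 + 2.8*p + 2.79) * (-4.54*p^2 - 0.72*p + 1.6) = -4.2676*p^5 + 4.4988*p^4 - 10.3872*p^3 - 16.5066*p^2 + 2.4712*p + 4.464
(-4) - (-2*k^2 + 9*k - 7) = 2*k^2 - 9*k + 3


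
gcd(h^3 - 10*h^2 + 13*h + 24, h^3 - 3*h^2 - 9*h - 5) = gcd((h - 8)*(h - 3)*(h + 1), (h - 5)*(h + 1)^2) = h + 1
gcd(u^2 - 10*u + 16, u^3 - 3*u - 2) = u - 2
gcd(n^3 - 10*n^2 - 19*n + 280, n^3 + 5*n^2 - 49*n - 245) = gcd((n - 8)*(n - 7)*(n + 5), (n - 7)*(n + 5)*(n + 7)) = n^2 - 2*n - 35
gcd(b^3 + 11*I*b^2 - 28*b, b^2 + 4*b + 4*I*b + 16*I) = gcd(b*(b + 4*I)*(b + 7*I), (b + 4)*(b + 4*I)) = b + 4*I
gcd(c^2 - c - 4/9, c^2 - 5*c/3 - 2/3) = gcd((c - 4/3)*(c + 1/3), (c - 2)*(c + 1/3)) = c + 1/3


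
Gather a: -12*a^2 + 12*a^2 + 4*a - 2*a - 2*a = 0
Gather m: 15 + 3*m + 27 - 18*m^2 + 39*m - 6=-18*m^2 + 42*m + 36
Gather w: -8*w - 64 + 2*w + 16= -6*w - 48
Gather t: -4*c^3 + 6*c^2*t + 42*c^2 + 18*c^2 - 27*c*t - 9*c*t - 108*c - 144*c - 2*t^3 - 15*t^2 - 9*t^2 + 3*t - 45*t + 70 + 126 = -4*c^3 + 60*c^2 - 252*c - 2*t^3 - 24*t^2 + t*(6*c^2 - 36*c - 42) + 196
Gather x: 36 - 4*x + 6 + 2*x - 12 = 30 - 2*x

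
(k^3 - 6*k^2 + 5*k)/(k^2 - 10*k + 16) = k*(k^2 - 6*k + 5)/(k^2 - 10*k + 16)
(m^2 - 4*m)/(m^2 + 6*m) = (m - 4)/(m + 6)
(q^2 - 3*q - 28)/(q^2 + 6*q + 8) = (q - 7)/(q + 2)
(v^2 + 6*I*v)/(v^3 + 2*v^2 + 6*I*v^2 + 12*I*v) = 1/(v + 2)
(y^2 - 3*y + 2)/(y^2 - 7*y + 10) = (y - 1)/(y - 5)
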